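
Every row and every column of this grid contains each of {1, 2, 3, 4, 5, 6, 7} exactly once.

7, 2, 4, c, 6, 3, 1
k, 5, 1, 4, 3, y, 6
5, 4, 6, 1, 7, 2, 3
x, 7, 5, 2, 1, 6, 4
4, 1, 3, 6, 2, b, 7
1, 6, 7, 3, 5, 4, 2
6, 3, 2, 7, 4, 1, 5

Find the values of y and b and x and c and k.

For row 1, column 4: row 1 already has {1, 2, 3, 4, 6, 7}; that leaves 5.
For row 4, column 1: row 4 already has {1, 2, 4, 5, 6, 7}; that leaves 3.
Cell (5,6): row 5 already has {1, 2, 3, 4, 6, 7} → 5.
Cell (2,6): column 6 already has {1, 2, 3, 4, 5, 6} → 7.
At (row 2, col 1): row 2 already has {1, 3, 4, 5, 6, 7}, so the value is 2.

y = 7, b = 5, x = 3, c = 5, k = 2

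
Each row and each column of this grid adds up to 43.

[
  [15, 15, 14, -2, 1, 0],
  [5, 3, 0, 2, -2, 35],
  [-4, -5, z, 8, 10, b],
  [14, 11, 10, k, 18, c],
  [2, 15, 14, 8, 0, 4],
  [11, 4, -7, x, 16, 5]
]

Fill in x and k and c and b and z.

x = 14, k = 13, c = -23, b = 22, z = 12

Column 3 has 14 + 0 + 10 + 14 − 7 = 31; the blank must be 43 − 31 = 12.
Row 6 has 11 + 4 − 7 + 16 + 5 = 29; the blank must be 43 − 29 = 14.
Column 4 has -2 + 2 + 8 + 8 + 14 = 30; the blank must be 43 − 30 = 13.
Row 3 has -4 − 5 + 12 + 8 + 10 = 21; the blank must be 43 − 21 = 22.
Row 4 has 14 + 11 + 10 + 13 + 18 = 66; the blank must be 43 − 66 = -23.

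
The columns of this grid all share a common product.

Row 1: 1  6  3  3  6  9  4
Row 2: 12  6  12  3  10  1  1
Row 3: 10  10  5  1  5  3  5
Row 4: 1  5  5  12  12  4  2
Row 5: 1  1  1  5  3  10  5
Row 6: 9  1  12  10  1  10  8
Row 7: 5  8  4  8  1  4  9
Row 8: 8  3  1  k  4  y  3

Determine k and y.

k = 1, y = 1

Columns 2 and 3 each multiply to 43200, so every column has product 43200.
Column 4: 3×3×1×12×5×10×8 = 43200, so the missing entry is 43200 ÷ 43200 = 1.
Column 6: 9×1×3×4×10×10×4 = 43200, so the missing entry is 43200 ÷ 43200 = 1.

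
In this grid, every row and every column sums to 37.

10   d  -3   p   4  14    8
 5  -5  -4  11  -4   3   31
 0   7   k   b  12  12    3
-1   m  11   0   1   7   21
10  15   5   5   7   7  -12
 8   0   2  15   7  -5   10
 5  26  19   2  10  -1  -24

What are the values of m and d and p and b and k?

m = -2, d = -4, p = 8, b = -4, k = 7

Row 4: -1 + 11 + 0 + 1 + 7 + 21 = 39, so its missing entry is 37 − 39 = -2.
Column 2: -5 + 7 − 2 + 15 + 0 + 26 = 41, so its missing entry is 37 − 41 = -4.
Row 1: 10 − 4 − 3 + 4 + 14 + 8 = 29, so its missing entry is 37 − 29 = 8.
Column 4: 8 + 11 + 0 + 5 + 15 + 2 = 41, so its missing entry is 37 − 41 = -4.
Row 3: 0 + 7 − 4 + 12 + 12 + 3 = 30, so its missing entry is 37 − 30 = 7.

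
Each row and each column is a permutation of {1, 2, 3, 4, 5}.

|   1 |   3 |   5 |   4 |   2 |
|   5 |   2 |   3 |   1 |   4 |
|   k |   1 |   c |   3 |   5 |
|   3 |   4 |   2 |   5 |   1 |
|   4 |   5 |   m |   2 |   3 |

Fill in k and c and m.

k = 2, c = 4, m = 1

For row 3, column 1: column 1 already has {1, 3, 4, 5}; that leaves 2.
For row 5, column 3: row 5 already has {2, 3, 4, 5}; that leaves 1.
For row 3, column 3: row 3 already has {1, 2, 3, 5}; that leaves 4.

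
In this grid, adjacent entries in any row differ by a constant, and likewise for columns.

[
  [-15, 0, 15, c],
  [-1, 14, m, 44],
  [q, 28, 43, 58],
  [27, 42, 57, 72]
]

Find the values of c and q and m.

c = 30, q = 13, m = 29

Along each row the entries change by 15 per step; down each column they change by 14.
Row 1: from -15 at column 1, stepping by 15 to column 4 gives 30.
Row 3: from 28 at column 2, stepping by 15 to column 1 gives 13.
Row 2: from -1 at column 1, stepping by 15 to column 3 gives 29.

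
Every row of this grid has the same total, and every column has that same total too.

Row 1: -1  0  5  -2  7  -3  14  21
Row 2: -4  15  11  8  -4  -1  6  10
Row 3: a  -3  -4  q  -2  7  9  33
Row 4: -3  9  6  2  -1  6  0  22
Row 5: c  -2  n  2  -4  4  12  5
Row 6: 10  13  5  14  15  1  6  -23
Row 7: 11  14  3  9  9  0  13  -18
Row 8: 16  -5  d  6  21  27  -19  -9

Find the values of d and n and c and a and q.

d = 4, n = 11, c = 13, a = -1, q = 2

Rows 1 and 2 both sum to 41, so that's the common total.
Column 4 has -2 + 8 + 2 + 2 + 14 + 9 + 6 = 39; the blank must be 41 − 39 = 2.
Row 3 has -3 − 4 + 2 − 2 + 7 + 9 + 33 = 42; the blank must be 41 − 42 = -1.
Column 1 has -1 − 4 − 1 − 3 + 10 + 11 + 16 = 28; the blank must be 41 − 28 = 13.
Row 5 has 13 − 2 + 2 − 4 + 4 + 12 + 5 = 30; the blank must be 41 − 30 = 11.
Row 8 has 16 − 5 + 6 + 21 + 27 − 19 − 9 = 37; the blank must be 41 − 37 = 4.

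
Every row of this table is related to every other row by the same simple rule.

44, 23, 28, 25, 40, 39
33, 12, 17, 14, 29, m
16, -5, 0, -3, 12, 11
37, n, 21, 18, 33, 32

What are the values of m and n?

The difference between any two rows is the same in every column — this is an addition table with the headers hidden.
Row 2 minus row 1 is 29 − 40 = -11, so its entry in column 6 is 39 + (-11) = 28.
Row 4 minus row 1 is 33 − 40 = -7, so its entry in column 2 is 23 + (-7) = 16.

m = 28, n = 16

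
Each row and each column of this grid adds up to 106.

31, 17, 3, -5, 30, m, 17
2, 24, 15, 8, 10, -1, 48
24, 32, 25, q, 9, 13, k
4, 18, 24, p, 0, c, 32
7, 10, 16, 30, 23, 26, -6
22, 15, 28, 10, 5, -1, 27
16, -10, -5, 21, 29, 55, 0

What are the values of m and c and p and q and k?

m = 13, c = 1, p = 27, q = 15, k = -12

The known cells in column 7 total 118, leaving 106 − 118 = -12 for the blank.
The known cells in row 3 total 91, leaving 106 − 91 = 15 for the blank.
The known cells in column 4 total 79, leaving 106 − 79 = 27 for the blank.
The known cells in row 1 total 93, leaving 106 − 93 = 13 for the blank.
The known cells in row 4 total 105, leaving 106 − 105 = 1 for the blank.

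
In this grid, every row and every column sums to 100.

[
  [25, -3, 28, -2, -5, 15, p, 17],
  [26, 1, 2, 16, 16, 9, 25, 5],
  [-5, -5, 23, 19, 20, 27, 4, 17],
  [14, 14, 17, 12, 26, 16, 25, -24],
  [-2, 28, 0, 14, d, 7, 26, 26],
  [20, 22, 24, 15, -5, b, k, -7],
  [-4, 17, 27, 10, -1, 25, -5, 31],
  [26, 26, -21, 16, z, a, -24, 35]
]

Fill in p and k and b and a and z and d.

Row 5 has -2 + 28 + 0 + 14 + 7 + 26 + 26 = 99; the blank must be 100 − 99 = 1.
Column 5 has -5 + 16 + 20 + 26 + 1 − 5 − 1 = 52; the blank must be 100 − 52 = 48.
Row 1 has 25 − 3 + 28 − 2 − 5 + 15 + 17 = 75; the blank must be 100 − 75 = 25.
Column 7 has 25 + 25 + 4 + 25 + 26 − 5 − 24 = 76; the blank must be 100 − 76 = 24.
Row 6 has 20 + 22 + 24 + 15 − 5 + 24 − 7 = 93; the blank must be 100 − 93 = 7.
Row 8 has 26 + 26 − 21 + 16 + 48 − 24 + 35 = 106; the blank must be 100 − 106 = -6.

p = 25, k = 24, b = 7, a = -6, z = 48, d = 1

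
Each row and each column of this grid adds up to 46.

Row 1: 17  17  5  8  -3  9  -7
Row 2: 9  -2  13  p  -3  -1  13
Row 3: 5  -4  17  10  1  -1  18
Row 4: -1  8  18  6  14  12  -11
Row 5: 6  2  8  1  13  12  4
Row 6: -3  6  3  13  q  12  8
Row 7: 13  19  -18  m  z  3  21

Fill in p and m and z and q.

The known cells in row 6 total 39, leaving 46 − 39 = 7 for the blank.
The known cells in row 2 total 29, leaving 46 − 29 = 17 for the blank.
The known cells in column 4 total 55, leaving 46 − 55 = -9 for the blank.
The known cells in row 7 total 29, leaving 46 − 29 = 17 for the blank.

p = 17, m = -9, z = 17, q = 7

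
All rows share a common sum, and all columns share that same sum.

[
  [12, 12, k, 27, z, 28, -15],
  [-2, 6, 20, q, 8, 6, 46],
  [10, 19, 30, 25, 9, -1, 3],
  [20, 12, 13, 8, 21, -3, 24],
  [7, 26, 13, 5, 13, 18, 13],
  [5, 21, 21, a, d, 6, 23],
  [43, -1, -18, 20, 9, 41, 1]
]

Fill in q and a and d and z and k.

Rows 3 and 4 both sum to 95, so that's the common total.
Column 3: 20 + 30 + 13 + 13 + 21 − 18 = 79, so its missing entry is 95 − 79 = 16.
Row 1: 12 + 12 + 16 + 27 + 28 − 15 = 80, so its missing entry is 95 − 80 = 15.
Column 5: 15 + 8 + 9 + 21 + 13 + 9 = 75, so its missing entry is 95 − 75 = 20.
Row 6: 5 + 21 + 21 + 20 + 6 + 23 = 96, so its missing entry is 95 − 96 = -1.
Row 2: -2 + 6 + 20 + 8 + 6 + 46 = 84, so its missing entry is 95 − 84 = 11.

q = 11, a = -1, d = 20, z = 15, k = 16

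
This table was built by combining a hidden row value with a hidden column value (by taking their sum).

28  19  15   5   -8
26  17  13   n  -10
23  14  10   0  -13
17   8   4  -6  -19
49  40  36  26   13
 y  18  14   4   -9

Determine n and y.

The difference between any two rows is the same in every column — this is an addition table with the headers hidden.
Row 2 minus row 1 is 17 − 19 = -2, so its entry in column 4 is 5 + (-2) = 3.
Row 6 minus row 1 is 18 − 19 = -1, so its entry in column 1 is 28 + (-1) = 27.

n = 3, y = 27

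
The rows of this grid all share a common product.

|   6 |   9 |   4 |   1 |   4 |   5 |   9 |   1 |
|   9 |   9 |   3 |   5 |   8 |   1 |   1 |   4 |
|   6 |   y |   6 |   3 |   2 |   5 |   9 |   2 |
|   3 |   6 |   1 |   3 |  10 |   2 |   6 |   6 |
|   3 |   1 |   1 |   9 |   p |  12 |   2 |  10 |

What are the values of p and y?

Rows 1 and 2 each multiply to 38880, so every row has product 38880.
Row 5: 3×1×1×9×12×2×10 = 6480, so the missing entry is 38880 ÷ 6480 = 6.
Row 3: 6×6×3×2×5×9×2 = 19440, so the missing entry is 38880 ÷ 19440 = 2.

p = 6, y = 2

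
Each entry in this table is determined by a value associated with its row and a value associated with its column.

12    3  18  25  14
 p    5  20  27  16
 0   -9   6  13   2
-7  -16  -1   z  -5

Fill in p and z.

The difference between any two rows is the same in every column — this is an addition table with the headers hidden.
Row 2 minus row 1 is 20 − 18 = 2, so its entry in column 1 is 12 + 2 = 14.
Row 4 minus row 1 is -1 − 18 = -19, so its entry in column 4 is 25 + (-19) = 6.

p = 14, z = 6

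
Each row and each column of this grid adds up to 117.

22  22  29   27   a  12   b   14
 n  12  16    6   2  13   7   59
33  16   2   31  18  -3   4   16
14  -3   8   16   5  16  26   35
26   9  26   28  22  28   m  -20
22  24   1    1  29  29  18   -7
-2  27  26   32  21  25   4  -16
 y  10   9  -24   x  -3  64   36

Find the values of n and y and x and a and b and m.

Row 5 has 26 + 9 + 26 + 28 + 22 + 28 − 20 = 119; the blank must be 117 − 119 = -2.
Column 7 has 7 + 4 + 26 − 2 + 18 + 4 + 64 = 121; the blank must be 117 − 121 = -4.
Row 1 has 22 + 22 + 29 + 27 + 12 − 4 + 14 = 122; the blank must be 117 − 122 = -5.
Column 5 has -5 + 2 + 18 + 5 + 22 + 29 + 21 = 92; the blank must be 117 − 92 = 25.
Row 8 has 10 + 9 − 24 + 25 − 3 + 64 + 36 = 117; the blank must be 117 − 117 = 0.
Row 2 has 12 + 16 + 6 + 2 + 13 + 7 + 59 = 115; the blank must be 117 − 115 = 2.

n = 2, y = 0, x = 25, a = -5, b = -4, m = -2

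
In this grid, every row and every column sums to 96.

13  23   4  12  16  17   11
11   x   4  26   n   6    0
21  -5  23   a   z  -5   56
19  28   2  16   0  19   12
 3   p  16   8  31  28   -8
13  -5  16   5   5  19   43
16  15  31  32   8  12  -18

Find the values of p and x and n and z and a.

p = 18, x = 22, n = 27, z = 9, a = -3

Column 4 has 12 + 26 + 16 + 8 + 5 + 32 = 99; the blank must be 96 − 99 = -3.
Row 3 has 21 − 5 + 23 − 3 − 5 + 56 = 87; the blank must be 96 − 87 = 9.
Column 5 has 16 + 9 + 0 + 31 + 5 + 8 = 69; the blank must be 96 − 69 = 27.
Row 2 has 11 + 4 + 26 + 27 + 6 + 0 = 74; the blank must be 96 − 74 = 22.
Row 5 has 3 + 16 + 8 + 31 + 28 − 8 = 78; the blank must be 96 − 78 = 18.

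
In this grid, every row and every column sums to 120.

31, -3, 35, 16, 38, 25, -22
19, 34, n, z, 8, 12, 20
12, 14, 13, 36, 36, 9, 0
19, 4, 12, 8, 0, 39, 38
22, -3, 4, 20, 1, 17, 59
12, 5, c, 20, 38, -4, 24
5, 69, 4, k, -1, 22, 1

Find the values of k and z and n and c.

k = 20, z = 0, n = 27, c = 25

Row 7 has 5 + 69 + 4 − 1 + 22 + 1 = 100; the blank must be 120 − 100 = 20.
Column 4 has 16 + 36 + 8 + 20 + 20 + 20 = 120; the blank must be 120 − 120 = 0.
Row 2 has 19 + 34 + 0 + 8 + 12 + 20 = 93; the blank must be 120 − 93 = 27.
Row 6 has 12 + 5 + 20 + 38 − 4 + 24 = 95; the blank must be 120 − 95 = 25.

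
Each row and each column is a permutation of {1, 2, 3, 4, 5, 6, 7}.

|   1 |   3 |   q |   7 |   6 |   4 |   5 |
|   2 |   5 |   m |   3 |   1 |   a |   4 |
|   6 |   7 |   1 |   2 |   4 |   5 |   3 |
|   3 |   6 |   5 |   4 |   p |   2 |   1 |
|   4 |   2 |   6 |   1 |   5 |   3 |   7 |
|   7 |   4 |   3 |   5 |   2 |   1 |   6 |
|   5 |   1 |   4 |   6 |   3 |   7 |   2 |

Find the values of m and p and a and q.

m = 7, p = 7, a = 6, q = 2

For row 1, column 3: row 1 already has {1, 3, 4, 5, 6, 7}; that leaves 2.
For row 2, column 3: column 3 already has {1, 2, 3, 4, 5, 6}; that leaves 7.
At (row 4, col 5): row 4 already has {1, 2, 3, 4, 5, 6}, so the value is 7.
For row 2, column 6: row 2 already has {1, 2, 3, 4, 5, 7}; that leaves 6.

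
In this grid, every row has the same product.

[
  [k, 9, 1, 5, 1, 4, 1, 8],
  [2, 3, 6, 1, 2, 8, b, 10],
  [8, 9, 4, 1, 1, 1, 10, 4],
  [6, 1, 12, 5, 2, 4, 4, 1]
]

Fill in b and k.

Rows 3 and 4 each multiply to 11520, so every row has product 11520.
Row 2: 2×3×6×1×2×8×10 = 5760, so the missing entry is 11520 ÷ 5760 = 2.
Row 1: 9×1×5×1×4×1×8 = 1440, so the missing entry is 11520 ÷ 1440 = 8.

b = 2, k = 8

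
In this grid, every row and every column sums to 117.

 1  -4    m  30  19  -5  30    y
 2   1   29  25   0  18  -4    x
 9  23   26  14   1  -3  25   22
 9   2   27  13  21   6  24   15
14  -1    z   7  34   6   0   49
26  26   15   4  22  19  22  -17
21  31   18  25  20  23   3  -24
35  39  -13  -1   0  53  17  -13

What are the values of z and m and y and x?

The known cells in row 2 total 71, leaving 117 − 71 = 46 for the blank.
The known cells in column 8 total 78, leaving 117 − 78 = 39 for the blank.
The known cells in row 1 total 110, leaving 117 − 110 = 7 for the blank.
The known cells in row 5 total 109, leaving 117 − 109 = 8 for the blank.

z = 8, m = 7, y = 39, x = 46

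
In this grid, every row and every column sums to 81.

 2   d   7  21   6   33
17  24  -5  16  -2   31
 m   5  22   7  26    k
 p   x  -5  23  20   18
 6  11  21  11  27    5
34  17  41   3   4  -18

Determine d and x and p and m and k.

d = 12, x = 12, p = 13, m = 9, k = 12

Row 1: 2 + 7 + 21 + 6 + 33 = 69, so its missing entry is 81 − 69 = 12.
Column 2: 12 + 24 + 5 + 11 + 17 = 69, so its missing entry is 81 − 69 = 12.
Row 4: 12 − 5 + 23 + 20 + 18 = 68, so its missing entry is 81 − 68 = 13.
Column 1: 2 + 17 + 13 + 6 + 34 = 72, so its missing entry is 81 − 72 = 9.
Row 3: 9 + 5 + 22 + 7 + 26 = 69, so its missing entry is 81 − 69 = 12.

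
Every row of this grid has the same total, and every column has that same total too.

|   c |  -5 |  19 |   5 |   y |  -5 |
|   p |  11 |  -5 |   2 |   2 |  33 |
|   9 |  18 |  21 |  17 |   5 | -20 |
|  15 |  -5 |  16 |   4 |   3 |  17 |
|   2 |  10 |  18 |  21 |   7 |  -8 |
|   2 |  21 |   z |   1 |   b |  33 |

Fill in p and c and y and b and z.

Rows 3 and 4 both sum to 50, so that's the common total.
The known cells in row 2 total 43, leaving 50 − 43 = 7 for the blank.
The known cells in column 1 total 35, leaving 50 − 35 = 15 for the blank.
The known cells in row 1 total 29, leaving 50 − 29 = 21 for the blank.
The known cells in column 5 total 38, leaving 50 − 38 = 12 for the blank.
The known cells in row 6 total 69, leaving 50 − 69 = -19 for the blank.

p = 7, c = 15, y = 21, b = 12, z = -19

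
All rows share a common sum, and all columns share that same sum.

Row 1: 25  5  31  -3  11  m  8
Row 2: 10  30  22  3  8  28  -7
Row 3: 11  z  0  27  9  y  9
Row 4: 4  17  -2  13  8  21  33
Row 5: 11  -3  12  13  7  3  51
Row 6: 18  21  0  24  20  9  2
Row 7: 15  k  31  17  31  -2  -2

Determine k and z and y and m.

Rows 2 and 4 both sum to 94, so that's the common total.
Row 7: 15 + 31 + 17 + 31 − 2 − 2 = 90, so its missing entry is 94 − 90 = 4.
Column 2: 5 + 30 + 17 − 3 + 21 + 4 = 74, so its missing entry is 94 − 74 = 20.
Row 3: 11 + 20 + 0 + 27 + 9 + 9 = 76, so its missing entry is 94 − 76 = 18.
Row 1: 25 + 5 + 31 − 3 + 11 + 8 = 77, so its missing entry is 94 − 77 = 17.

k = 4, z = 20, y = 18, m = 17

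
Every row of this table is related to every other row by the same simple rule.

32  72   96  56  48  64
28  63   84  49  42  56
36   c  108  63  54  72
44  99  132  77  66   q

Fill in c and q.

Each row is a constant multiple of every other row — this is a multiplication table with the headers hidden.
Row 3 is 54/48 = 9/8 times row 1, so its entry in column 2 is 72 × 9/8 = 81.
Row 4 is 66/48 = 11/8 times row 1, so its entry in column 6 is 64 × 11/8 = 88.

c = 81, q = 88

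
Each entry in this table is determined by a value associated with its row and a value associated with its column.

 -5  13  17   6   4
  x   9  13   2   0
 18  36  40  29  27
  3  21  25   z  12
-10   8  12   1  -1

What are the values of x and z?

x = -9, z = 14

The difference between any two rows is the same in every column — this is an addition table with the headers hidden.
Row 2 minus row 1 is 13 − 17 = -4, so its entry in column 1 is -5 + (-4) = -9.
Row 4 minus row 1 is 25 − 17 = 8, so its entry in column 4 is 6 + 8 = 14.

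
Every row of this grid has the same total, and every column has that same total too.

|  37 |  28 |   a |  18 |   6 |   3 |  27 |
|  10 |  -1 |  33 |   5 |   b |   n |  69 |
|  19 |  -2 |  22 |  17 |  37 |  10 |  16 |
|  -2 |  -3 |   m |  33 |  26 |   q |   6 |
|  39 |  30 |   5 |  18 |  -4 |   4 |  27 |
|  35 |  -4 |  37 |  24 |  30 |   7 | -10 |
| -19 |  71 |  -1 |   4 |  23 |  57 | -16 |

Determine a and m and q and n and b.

a = 0, m = 23, q = 36, n = 2, b = 1

Rows 3 and 5 both sum to 119, so that's the common total.
The known cells in column 5 total 118, leaving 119 − 118 = 1 for the blank.
The known cells in row 2 total 117, leaving 119 − 117 = 2 for the blank.
The known cells in row 1 total 119, leaving 119 − 119 = 0 for the blank.
The known cells in column 3 total 96, leaving 119 − 96 = 23 for the blank.
The known cells in row 4 total 83, leaving 119 − 83 = 36 for the blank.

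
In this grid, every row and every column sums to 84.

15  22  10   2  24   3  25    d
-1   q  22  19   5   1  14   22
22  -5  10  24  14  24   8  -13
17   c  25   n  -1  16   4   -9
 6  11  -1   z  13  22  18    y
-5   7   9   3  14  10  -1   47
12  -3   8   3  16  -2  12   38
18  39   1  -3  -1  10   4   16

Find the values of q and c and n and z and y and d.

Row 1: 15 + 22 + 10 + 2 + 24 + 3 + 25 = 101, so its missing entry is 84 − 101 = -17.
Row 2: -1 + 22 + 19 + 5 + 1 + 14 + 22 = 82, so its missing entry is 84 − 82 = 2.
Column 2: 22 + 2 − 5 + 11 + 7 − 3 + 39 = 73, so its missing entry is 84 − 73 = 11.
Row 4: 17 + 11 + 25 − 1 + 16 + 4 − 9 = 63, so its missing entry is 84 − 63 = 21.
Column 4: 2 + 19 + 24 + 21 + 3 + 3 − 3 = 69, so its missing entry is 84 − 69 = 15.
Row 5: 6 + 11 − 1 + 15 + 13 + 22 + 18 = 84, so its missing entry is 84 − 84 = 0.

q = 2, c = 11, n = 21, z = 15, y = 0, d = -17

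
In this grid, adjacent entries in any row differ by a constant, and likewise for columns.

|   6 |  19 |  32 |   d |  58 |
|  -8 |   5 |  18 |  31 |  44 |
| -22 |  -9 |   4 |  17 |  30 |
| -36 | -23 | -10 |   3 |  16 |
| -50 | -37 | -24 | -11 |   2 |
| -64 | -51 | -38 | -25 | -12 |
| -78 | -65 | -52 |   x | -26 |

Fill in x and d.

Along each row the entries change by 13 per step; down each column they change by -14.
Row 7: from -78 at column 1, stepping by 13 to column 4 gives -39.
Row 1: from 6 at column 1, stepping by 13 to column 4 gives 45.

x = -39, d = 45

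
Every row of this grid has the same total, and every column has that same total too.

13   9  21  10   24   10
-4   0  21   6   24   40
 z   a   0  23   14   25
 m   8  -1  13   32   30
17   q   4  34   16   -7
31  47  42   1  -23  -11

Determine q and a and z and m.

q = 23, a = 0, z = 25, m = 5

Rows 1 and 2 both sum to 87, so that's the common total.
The known cells in row 5 total 64, leaving 87 − 64 = 23 for the blank.
The known cells in column 2 total 87, leaving 87 − 87 = 0 for the blank.
The known cells in row 3 total 62, leaving 87 − 62 = 25 for the blank.
The known cells in row 4 total 82, leaving 87 − 82 = 5 for the blank.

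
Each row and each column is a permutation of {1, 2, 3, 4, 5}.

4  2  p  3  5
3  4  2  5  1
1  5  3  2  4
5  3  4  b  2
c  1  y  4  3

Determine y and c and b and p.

y = 5, c = 2, b = 1, p = 1

Cell (5,1): column 1 already has {1, 3, 4, 5} → 2.
At (row 1, col 3): row 1 already has {2, 3, 4, 5}, so the value is 1.
Cell (4,4): row 4 already has {2, 3, 4, 5} → 1.
Cell (5,3): row 5 already has {1, 2, 3, 4} → 5.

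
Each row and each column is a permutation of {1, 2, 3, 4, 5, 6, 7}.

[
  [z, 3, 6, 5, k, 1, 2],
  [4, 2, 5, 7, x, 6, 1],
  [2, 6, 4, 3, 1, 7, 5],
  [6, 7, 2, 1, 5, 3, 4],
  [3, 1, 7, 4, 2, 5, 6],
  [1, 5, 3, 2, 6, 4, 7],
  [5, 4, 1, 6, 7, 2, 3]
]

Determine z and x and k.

z = 7, x = 3, k = 4

At (row 2, col 5): row 2 already has {1, 2, 4, 5, 6, 7}, so the value is 3.
For row 1, column 5: column 5 already has {1, 2, 3, 5, 6, 7}; that leaves 4.
At (row 1, col 1): row 1 already has {1, 2, 3, 4, 5, 6}, so the value is 7.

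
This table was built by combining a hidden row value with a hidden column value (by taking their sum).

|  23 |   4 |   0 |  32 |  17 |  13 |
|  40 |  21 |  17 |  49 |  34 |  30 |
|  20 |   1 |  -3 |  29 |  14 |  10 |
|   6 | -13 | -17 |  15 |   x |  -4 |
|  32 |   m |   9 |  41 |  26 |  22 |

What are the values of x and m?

x = 0, m = 13

The difference between any two rows is the same in every column — this is an addition table with the headers hidden.
Row 4 minus row 1 is -4 − 13 = -17, so its entry in column 5 is 17 + (-17) = 0.
Row 5 minus row 1 is 22 − 13 = 9, so its entry in column 2 is 4 + 9 = 13.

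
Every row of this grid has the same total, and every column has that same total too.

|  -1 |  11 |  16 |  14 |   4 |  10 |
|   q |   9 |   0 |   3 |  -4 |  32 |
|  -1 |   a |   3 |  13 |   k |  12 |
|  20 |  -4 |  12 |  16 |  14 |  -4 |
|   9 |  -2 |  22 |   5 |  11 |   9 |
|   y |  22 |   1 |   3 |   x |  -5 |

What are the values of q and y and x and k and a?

q = 14, y = 13, x = 20, k = 9, a = 18

Rows 1 and 4 both sum to 54, so that's the common total.
Column 2 has 11 + 9 − 4 − 2 + 22 = 36; the blank must be 54 − 36 = 18.
Row 3 has -1 + 18 + 3 + 13 + 12 = 45; the blank must be 54 − 45 = 9.
Column 5 has 4 − 4 + 9 + 14 + 11 = 34; the blank must be 54 − 34 = 20.
Row 6 has 22 + 1 + 3 + 20 − 5 = 41; the blank must be 54 − 41 = 13.
Row 2 has 9 + 0 + 3 − 4 + 32 = 40; the blank must be 54 − 40 = 14.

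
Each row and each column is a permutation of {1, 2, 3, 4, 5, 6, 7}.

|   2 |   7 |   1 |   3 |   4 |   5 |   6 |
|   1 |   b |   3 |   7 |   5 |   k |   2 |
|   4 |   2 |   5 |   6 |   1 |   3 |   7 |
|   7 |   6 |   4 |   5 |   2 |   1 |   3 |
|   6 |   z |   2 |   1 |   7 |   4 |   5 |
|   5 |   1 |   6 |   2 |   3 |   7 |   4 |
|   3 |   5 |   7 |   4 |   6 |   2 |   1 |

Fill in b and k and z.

b = 4, k = 6, z = 3

For row 5, column 2: row 5 already has {1, 2, 4, 5, 6, 7}; that leaves 3.
At (row 2, col 2): column 2 already has {1, 2, 3, 5, 6, 7}, so the value is 4.
For row 2, column 6: row 2 already has {1, 2, 3, 4, 5, 7}; that leaves 6.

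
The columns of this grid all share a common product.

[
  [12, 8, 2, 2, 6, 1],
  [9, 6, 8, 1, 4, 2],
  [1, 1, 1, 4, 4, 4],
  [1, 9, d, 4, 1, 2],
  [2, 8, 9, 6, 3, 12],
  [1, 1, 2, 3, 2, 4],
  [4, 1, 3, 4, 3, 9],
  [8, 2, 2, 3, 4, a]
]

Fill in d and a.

d = 4, a = 1

Columns 2 and 4 each multiply to 6912, so every column has product 6912.
Column 3: 2×8×1×9×2×3×2 = 1728, so the missing entry is 6912 ÷ 1728 = 4.
Column 6: 1×2×4×2×12×4×9 = 6912, so the missing entry is 6912 ÷ 6912 = 1.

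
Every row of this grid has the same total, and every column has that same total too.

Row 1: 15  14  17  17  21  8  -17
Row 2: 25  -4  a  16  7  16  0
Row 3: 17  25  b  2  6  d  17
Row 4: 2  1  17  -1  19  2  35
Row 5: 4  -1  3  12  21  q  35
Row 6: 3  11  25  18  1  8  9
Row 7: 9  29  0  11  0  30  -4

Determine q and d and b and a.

Rows 1 and 4 both sum to 75, so that's the common total.
Row 2 has 25 − 4 + 16 + 7 + 16 + 0 = 60; the blank must be 75 − 60 = 15.
Row 5 has 4 − 1 + 3 + 12 + 21 + 35 = 74; the blank must be 75 − 74 = 1.
Column 6 has 8 + 16 + 2 + 1 + 8 + 30 = 65; the blank must be 75 − 65 = 10.
Row 3 has 17 + 25 + 2 + 6 + 10 + 17 = 77; the blank must be 75 − 77 = -2.

q = 1, d = 10, b = -2, a = 15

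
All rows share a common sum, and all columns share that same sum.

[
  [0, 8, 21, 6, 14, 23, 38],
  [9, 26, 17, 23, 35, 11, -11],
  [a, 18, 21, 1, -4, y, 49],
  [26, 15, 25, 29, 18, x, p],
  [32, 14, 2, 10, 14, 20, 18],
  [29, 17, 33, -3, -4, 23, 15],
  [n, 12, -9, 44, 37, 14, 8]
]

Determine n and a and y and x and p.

n = 4, a = 10, y = 15, x = 4, p = -7

Rows 1 and 2 both sum to 110, so that's the common total.
Row 7 has 12 − 9 + 44 + 37 + 14 + 8 = 106; the blank must be 110 − 106 = 4.
Column 1 has 0 + 9 + 26 + 32 + 29 + 4 = 100; the blank must be 110 − 100 = 10.
Column 7 has 38 − 11 + 49 + 18 + 15 + 8 = 117; the blank must be 110 − 117 = -7.
Row 3 has 10 + 18 + 21 + 1 − 4 + 49 = 95; the blank must be 110 − 95 = 15.
Row 4 has 26 + 15 + 25 + 29 + 18 − 7 = 106; the blank must be 110 − 106 = 4.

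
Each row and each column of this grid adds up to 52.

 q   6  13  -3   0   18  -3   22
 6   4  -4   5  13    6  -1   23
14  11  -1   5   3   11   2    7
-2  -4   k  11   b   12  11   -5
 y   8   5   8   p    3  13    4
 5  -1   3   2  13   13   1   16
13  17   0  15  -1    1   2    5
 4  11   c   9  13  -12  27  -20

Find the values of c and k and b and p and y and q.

The known cells in row 1 total 53, leaving 52 − 53 = -1 for the blank.
The known cells in column 1 total 39, leaving 52 − 39 = 13 for the blank.
The known cells in row 5 total 54, leaving 52 − 54 = -2 for the blank.
The known cells in column 5 total 39, leaving 52 − 39 = 13 for the blank.
The known cells in row 8 total 32, leaving 52 − 32 = 20 for the blank.
The known cells in row 4 total 36, leaving 52 − 36 = 16 for the blank.

c = 20, k = 16, b = 13, p = -2, y = 13, q = -1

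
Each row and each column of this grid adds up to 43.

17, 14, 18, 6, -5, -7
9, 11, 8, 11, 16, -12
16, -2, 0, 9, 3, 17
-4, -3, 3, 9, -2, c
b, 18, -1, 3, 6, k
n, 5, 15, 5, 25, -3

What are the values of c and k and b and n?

Row 6 has 5 + 15 + 5 + 25 − 3 = 47; the blank must be 43 − 47 = -4.
Column 1 has 17 + 9 + 16 − 4 − 4 = 34; the blank must be 43 − 34 = 9.
Row 5 has 9 + 18 − 1 + 3 + 6 = 35; the blank must be 43 − 35 = 8.
Row 4 has -4 − 3 + 3 + 9 − 2 = 3; the blank must be 43 − 3 = 40.

c = 40, k = 8, b = 9, n = -4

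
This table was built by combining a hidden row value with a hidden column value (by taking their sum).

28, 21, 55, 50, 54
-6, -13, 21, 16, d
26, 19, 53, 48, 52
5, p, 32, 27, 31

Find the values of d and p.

d = 20, p = -2

The difference between any two rows is the same in every column — this is an addition table with the headers hidden.
Row 2 minus row 1 is 16 − 50 = -34, so its entry in column 5 is 54 + (-34) = 20.
Row 4 minus row 1 is 27 − 50 = -23, so its entry in column 2 is 21 + (-23) = -2.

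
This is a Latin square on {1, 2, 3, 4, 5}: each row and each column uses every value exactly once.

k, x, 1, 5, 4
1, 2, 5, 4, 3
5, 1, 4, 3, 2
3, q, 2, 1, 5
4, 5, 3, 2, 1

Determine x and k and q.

x = 3, k = 2, q = 4

At (row 4, col 2): row 4 already has {1, 2, 3, 5}, so the value is 4.
Cell (1,1): column 1 already has {1, 3, 4, 5} → 2.
For row 1, column 2: row 1 already has {1, 2, 4, 5}; that leaves 3.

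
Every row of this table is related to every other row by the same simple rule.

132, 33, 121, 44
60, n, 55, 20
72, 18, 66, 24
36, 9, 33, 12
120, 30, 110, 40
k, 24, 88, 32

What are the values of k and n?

Each row is a constant multiple of every other row — this is a multiplication table with the headers hidden.
Row 6 is 32/44 = 8/11 times row 1, so its entry in column 1 is 132 × 8/11 = 96.
Row 2 is 20/44 = 5/11 times row 1, so its entry in column 2 is 33 × 5/11 = 15.

k = 96, n = 15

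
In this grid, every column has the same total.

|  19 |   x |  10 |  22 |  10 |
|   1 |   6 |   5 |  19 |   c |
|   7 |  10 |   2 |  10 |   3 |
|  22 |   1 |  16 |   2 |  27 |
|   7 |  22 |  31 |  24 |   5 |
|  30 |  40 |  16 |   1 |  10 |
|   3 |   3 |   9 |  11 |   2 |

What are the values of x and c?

The complete columns each total 89.
Column 2 is missing 89 − 82 = 7 (since 6 + 10 + 1 + 22 + 40 + 3 = 82).
Column 5 is missing 89 − 57 = 32 (since 10 + 3 + 27 + 5 + 10 + 2 = 57).

x = 7, c = 32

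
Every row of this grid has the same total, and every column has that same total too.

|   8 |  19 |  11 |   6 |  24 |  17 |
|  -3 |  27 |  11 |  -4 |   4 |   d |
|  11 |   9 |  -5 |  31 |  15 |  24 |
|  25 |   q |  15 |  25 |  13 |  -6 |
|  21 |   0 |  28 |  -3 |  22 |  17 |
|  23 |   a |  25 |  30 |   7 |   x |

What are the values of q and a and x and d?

q = 13, a = 17, x = -17, d = 50

Rows 1 and 3 both sum to 85, so that's the common total.
Row 4 has 25 + 15 + 25 + 13 − 6 = 72; the blank must be 85 − 72 = 13.
Column 2 has 19 + 27 + 9 + 13 + 0 = 68; the blank must be 85 − 68 = 17.
Row 6 has 23 + 17 + 25 + 30 + 7 = 102; the blank must be 85 − 102 = -17.
Row 2 has -3 + 27 + 11 − 4 + 4 = 35; the blank must be 85 − 35 = 50.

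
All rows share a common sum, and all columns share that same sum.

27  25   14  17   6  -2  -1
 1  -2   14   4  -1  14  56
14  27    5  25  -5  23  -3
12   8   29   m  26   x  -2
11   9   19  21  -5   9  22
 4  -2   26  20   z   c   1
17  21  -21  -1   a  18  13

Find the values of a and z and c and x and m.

a = 39, z = 26, c = 11, x = 13, m = 0

Rows 1 and 2 both sum to 86, so that's the common total.
Row 7: 17 + 21 − 21 − 1 + 18 + 13 = 47, so its missing entry is 86 − 47 = 39.
Column 5: 6 − 1 − 5 + 26 − 5 + 39 = 60, so its missing entry is 86 − 60 = 26.
Row 6: 4 − 2 + 26 + 20 + 26 + 1 = 75, so its missing entry is 86 − 75 = 11.
Column 4: 17 + 4 + 25 + 21 + 20 − 1 = 86, so its missing entry is 86 − 86 = 0.
Row 4: 12 + 8 + 29 + 0 + 26 − 2 = 73, so its missing entry is 86 − 73 = 13.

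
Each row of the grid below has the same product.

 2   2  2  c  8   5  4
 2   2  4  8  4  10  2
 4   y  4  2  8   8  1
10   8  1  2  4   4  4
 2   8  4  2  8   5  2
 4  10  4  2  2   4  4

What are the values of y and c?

y = 5, c = 8

Rows 4 and 5 each multiply to 10240, so every row has product 10240.
Row 3: 4×4×2×8×8×1 = 2048, so the missing entry is 10240 ÷ 2048 = 5.
Row 1: 2×2×2×8×5×4 = 1280, so the missing entry is 10240 ÷ 1280 = 8.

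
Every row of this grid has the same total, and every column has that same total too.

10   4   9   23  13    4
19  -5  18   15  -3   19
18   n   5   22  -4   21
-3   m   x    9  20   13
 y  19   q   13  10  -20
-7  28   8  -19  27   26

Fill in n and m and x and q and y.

Rows 1 and 2 both sum to 63, so that's the common total.
The known cells in column 1 total 37, leaving 63 − 37 = 26 for the blank.
The known cells in row 3 total 62, leaving 63 − 62 = 1 for the blank.
The known cells in column 2 total 47, leaving 63 − 47 = 16 for the blank.
The known cells in row 5 total 48, leaving 63 − 48 = 15 for the blank.
The known cells in row 4 total 55, leaving 63 − 55 = 8 for the blank.

n = 1, m = 16, x = 8, q = 15, y = 26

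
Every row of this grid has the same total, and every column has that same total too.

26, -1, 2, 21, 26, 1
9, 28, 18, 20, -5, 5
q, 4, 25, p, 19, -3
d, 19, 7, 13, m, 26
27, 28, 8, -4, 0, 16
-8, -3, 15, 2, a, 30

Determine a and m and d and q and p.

Rows 1 and 2 both sum to 75, so that's the common total.
Row 6 has -8 − 3 + 15 + 2 + 30 = 36; the blank must be 75 − 36 = 39.
Column 5 has 26 − 5 + 19 + 0 + 39 = 79; the blank must be 75 − 79 = -4.
Row 4 has 19 + 7 + 13 − 4 + 26 = 61; the blank must be 75 − 61 = 14.
Column 1 has 26 + 9 + 14 + 27 − 8 = 68; the blank must be 75 − 68 = 7.
Row 3 has 7 + 4 + 25 + 19 − 3 = 52; the blank must be 75 − 52 = 23.

a = 39, m = -4, d = 14, q = 7, p = 23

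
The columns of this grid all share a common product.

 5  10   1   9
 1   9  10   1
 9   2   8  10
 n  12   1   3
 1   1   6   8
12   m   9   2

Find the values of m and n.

m = 2, n = 8

Columns 3 and 4 each multiply to 4320, so every column has product 4320.
Column 2: 10×9×2×12×1 = 2160, so the missing entry is 4320 ÷ 2160 = 2.
Column 1: 5×1×9×1×12 = 540, so the missing entry is 4320 ÷ 540 = 8.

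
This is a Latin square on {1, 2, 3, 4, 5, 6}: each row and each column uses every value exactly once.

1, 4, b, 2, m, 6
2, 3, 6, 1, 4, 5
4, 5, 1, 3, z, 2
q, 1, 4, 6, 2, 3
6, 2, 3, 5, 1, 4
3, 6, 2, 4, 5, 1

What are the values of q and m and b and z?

q = 5, m = 3, b = 5, z = 6

At (row 1, col 3): column 3 already has {1, 2, 3, 4, 6}, so the value is 5.
At (row 3, col 5): row 3 already has {1, 2, 3, 4, 5}, so the value is 6.
For row 1, column 5: row 1 already has {1, 2, 4, 5, 6}; that leaves 3.
At (row 4, col 1): row 4 already has {1, 2, 3, 4, 6}, so the value is 5.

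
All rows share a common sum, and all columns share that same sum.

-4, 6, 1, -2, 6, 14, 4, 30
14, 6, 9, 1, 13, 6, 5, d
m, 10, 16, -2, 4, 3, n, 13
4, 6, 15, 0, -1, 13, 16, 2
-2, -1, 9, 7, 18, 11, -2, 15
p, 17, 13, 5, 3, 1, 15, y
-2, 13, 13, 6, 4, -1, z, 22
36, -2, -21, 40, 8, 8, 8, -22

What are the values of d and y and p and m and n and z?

Rows 1 and 4 both sum to 55, so that's the common total.
The known cells in row 2 total 54, leaving 55 − 54 = 1 for the blank.
The known cells in column 8 total 61, leaving 55 − 61 = -6 for the blank.
The known cells in row 6 total 48, leaving 55 − 48 = 7 for the blank.
The known cells in column 1 total 53, leaving 55 − 53 = 2 for the blank.
The known cells in row 3 total 46, leaving 55 − 46 = 9 for the blank.
The known cells in row 7 total 55, leaving 55 − 55 = 0 for the blank.

d = 1, y = -6, p = 7, m = 2, n = 9, z = 0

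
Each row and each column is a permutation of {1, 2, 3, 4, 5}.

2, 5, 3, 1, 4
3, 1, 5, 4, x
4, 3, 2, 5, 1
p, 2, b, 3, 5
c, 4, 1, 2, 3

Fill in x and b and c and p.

x = 2, b = 4, c = 5, p = 1

At (row 4, col 3): column 3 already has {1, 2, 3, 5}, so the value is 4.
Cell (5,1): row 5 already has {1, 2, 3, 4} → 5.
Cell (2,5): row 2 already has {1, 3, 4, 5} → 2.
At (row 4, col 1): row 4 already has {2, 3, 4, 5}, so the value is 1.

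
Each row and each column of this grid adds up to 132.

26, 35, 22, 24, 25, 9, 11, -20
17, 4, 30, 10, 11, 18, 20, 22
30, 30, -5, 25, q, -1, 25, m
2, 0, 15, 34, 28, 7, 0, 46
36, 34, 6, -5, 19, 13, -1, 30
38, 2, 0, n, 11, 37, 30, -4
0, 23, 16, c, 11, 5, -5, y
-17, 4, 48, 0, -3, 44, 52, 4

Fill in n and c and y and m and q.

Column 5 has 25 + 11 + 28 + 19 + 11 + 11 − 3 = 102; the blank must be 132 − 102 = 30.
Row 3 has 30 + 30 − 5 + 25 + 30 − 1 + 25 = 134; the blank must be 132 − 134 = -2.
Column 8 has -20 + 22 − 2 + 46 + 30 − 4 + 4 = 76; the blank must be 132 − 76 = 56.
Row 6 has 38 + 2 + 0 + 11 + 37 + 30 − 4 = 114; the blank must be 132 − 114 = 18.
Row 7 has 0 + 23 + 16 + 11 + 5 − 5 + 56 = 106; the blank must be 132 − 106 = 26.

n = 18, c = 26, y = 56, m = -2, q = 30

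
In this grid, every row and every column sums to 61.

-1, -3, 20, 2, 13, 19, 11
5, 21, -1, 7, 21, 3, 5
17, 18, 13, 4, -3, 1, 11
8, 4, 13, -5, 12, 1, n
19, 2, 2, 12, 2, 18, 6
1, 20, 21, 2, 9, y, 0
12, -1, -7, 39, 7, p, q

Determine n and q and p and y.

Row 6 has 1 + 20 + 21 + 2 + 9 + 0 = 53; the blank must be 61 − 53 = 8.
Column 6 has 19 + 3 + 1 + 1 + 18 + 8 = 50; the blank must be 61 − 50 = 11.
Row 7 has 12 − 1 − 7 + 39 + 7 + 11 = 61; the blank must be 61 − 61 = 0.
Row 4 has 8 + 4 + 13 − 5 + 12 + 1 = 33; the blank must be 61 − 33 = 28.

n = 28, q = 0, p = 11, y = 8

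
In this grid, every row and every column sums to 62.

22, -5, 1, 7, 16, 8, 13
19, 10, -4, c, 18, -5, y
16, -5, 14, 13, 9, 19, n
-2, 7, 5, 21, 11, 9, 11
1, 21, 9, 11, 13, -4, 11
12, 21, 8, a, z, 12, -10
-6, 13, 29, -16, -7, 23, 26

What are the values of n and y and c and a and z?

Column 5: 16 + 18 + 9 + 11 + 13 − 7 = 60, so its missing entry is 62 − 60 = 2.
Row 3: 16 − 5 + 14 + 13 + 9 + 19 = 66, so its missing entry is 62 − 66 = -4.
Row 6: 12 + 21 + 8 + 2 + 12 − 10 = 45, so its missing entry is 62 − 45 = 17.
Column 7: 13 − 4 + 11 + 11 − 10 + 26 = 47, so its missing entry is 62 − 47 = 15.
Row 2: 19 + 10 − 4 + 18 − 5 + 15 = 53, so its missing entry is 62 − 53 = 9.

n = -4, y = 15, c = 9, a = 17, z = 2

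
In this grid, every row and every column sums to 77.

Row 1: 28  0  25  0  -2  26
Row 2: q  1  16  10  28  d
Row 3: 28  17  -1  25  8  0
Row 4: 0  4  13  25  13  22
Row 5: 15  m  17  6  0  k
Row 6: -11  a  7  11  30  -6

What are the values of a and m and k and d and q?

a = 46, m = 9, k = 30, d = 5, q = 17

Row 6 has -11 + 7 + 11 + 30 − 6 = 31; the blank must be 77 − 31 = 46.
Column 1 has 28 + 28 + 0 + 15 − 11 = 60; the blank must be 77 − 60 = 17.
Row 2 has 17 + 1 + 16 + 10 + 28 = 72; the blank must be 77 − 72 = 5.
Column 6 has 26 + 5 + 0 + 22 − 6 = 47; the blank must be 77 − 47 = 30.
Row 5 has 15 + 17 + 6 + 0 + 30 = 68; the blank must be 77 − 68 = 9.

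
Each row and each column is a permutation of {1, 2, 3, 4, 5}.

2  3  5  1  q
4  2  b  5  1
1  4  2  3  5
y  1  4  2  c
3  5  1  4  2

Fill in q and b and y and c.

q = 4, b = 3, y = 5, c = 3

At (row 2, col 3): row 2 already has {1, 2, 4, 5}, so the value is 3.
Cell (1,5): row 1 already has {1, 2, 3, 5} → 4.
Cell (4,5): column 5 already has {1, 2, 4, 5} → 3.
For row 4, column 1: row 4 already has {1, 2, 3, 4}; that leaves 5.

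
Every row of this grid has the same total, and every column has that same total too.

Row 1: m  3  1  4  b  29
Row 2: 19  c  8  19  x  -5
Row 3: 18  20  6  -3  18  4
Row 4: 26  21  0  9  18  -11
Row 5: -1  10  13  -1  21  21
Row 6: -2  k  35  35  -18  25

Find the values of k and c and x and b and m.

k = -12, c = 21, x = 1, b = 23, m = 3

Rows 3 and 4 both sum to 63, so that's the common total.
The known cells in column 1 total 60, leaving 63 − 60 = 3 for the blank.
The known cells in row 1 total 40, leaving 63 − 40 = 23 for the blank.
The known cells in row 6 total 75, leaving 63 − 75 = -12 for the blank.
The known cells in column 2 total 42, leaving 63 − 42 = 21 for the blank.
The known cells in row 2 total 62, leaving 63 − 62 = 1 for the blank.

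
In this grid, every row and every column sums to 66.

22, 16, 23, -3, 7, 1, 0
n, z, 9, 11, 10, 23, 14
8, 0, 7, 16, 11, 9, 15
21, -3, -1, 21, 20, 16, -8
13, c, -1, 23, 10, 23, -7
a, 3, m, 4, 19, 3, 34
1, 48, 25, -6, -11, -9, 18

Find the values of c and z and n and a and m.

Row 5 has 13 − 1 + 23 + 10 + 23 − 7 = 61; the blank must be 66 − 61 = 5.
Column 2 has 16 + 0 − 3 + 5 + 3 + 48 = 69; the blank must be 66 − 69 = -3.
Row 2 has -3 + 9 + 11 + 10 + 23 + 14 = 64; the blank must be 66 − 64 = 2.
Column 1 has 22 + 2 + 8 + 21 + 13 + 1 = 67; the blank must be 66 − 67 = -1.
Row 6 has -1 + 3 + 4 + 19 + 3 + 34 = 62; the blank must be 66 − 62 = 4.

c = 5, z = -3, n = 2, a = -1, m = 4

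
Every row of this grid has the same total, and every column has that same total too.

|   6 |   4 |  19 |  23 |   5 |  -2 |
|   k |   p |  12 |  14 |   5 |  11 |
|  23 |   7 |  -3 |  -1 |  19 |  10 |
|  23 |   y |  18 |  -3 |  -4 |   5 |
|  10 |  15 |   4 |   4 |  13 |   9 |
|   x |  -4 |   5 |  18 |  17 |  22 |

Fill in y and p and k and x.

y = 16, p = 17, k = -4, x = -3

Rows 1 and 3 both sum to 55, so that's the common total.
Row 4: 23 + 18 − 3 − 4 + 5 = 39, so its missing entry is 55 − 39 = 16.
Column 2: 4 + 7 + 16 + 15 − 4 = 38, so its missing entry is 55 − 38 = 17.
Row 2: 17 + 12 + 14 + 5 + 11 = 59, so its missing entry is 55 − 59 = -4.
Row 6: -4 + 5 + 18 + 17 + 22 = 58, so its missing entry is 55 − 58 = -3.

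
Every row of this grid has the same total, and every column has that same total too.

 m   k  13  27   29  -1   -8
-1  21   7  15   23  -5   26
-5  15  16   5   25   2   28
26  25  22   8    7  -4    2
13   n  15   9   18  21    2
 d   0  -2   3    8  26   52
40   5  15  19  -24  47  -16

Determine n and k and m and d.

n = 8, k = 12, m = 14, d = -1

Rows 2 and 3 both sum to 86, so that's the common total.
Row 6 has 0 − 2 + 3 + 8 + 26 + 52 = 87; the blank must be 86 − 87 = -1.
Row 5 has 13 + 15 + 9 + 18 + 21 + 2 = 78; the blank must be 86 − 78 = 8.
Column 2 has 21 + 15 + 25 + 8 + 0 + 5 = 74; the blank must be 86 − 74 = 12.
Row 1 has 12 + 13 + 27 + 29 − 1 − 8 = 72; the blank must be 86 − 72 = 14.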